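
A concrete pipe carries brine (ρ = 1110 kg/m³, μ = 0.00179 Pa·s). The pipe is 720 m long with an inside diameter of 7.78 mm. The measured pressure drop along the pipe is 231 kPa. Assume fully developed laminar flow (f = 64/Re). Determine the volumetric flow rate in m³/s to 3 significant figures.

For laminar flow, f = 64/Re with Re = ρVD/μ, so Darcy-Weisbach reduces to ΔP = 32μLV/D². Solving for V: V = ΔP·D²/(32μL) = 2.31e+05·(0.00778)²/(32·0.00179·720) = 0.339 m/s.
Check: Re = ρVD/μ = 1110·0.339·0.00778/0.00179 = 1636 < 2300, so the laminar assumption holds.
Q = V·A = 0.339·(π/4·0.00778²) = 1.612e-05 m³/s = 1.61×10^-5 m³/s.

Q ≈ 1.61×10^-5 m³/s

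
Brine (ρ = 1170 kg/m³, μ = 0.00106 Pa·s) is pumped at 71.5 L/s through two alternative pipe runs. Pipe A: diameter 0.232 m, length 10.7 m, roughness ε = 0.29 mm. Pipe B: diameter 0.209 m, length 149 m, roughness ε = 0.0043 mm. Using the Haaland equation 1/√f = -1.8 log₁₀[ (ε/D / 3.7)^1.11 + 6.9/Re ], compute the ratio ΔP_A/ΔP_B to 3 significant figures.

Pipe A: V = Q/A = 0.0715/0.04227 = 1.691 m/s; Re = 4.331e+05; ε/D = 0.00125; Haaland → f = 0.0213; ΔP_A = f(L/D)(ρV²/2) = 1644 Pa.
Pipe B: V = Q/A = 0.0715/0.03431 = 2.084 m/s; Re = 4.808e+05; ε/D = 2.06e-05; Haaland → f = 0.01339; ΔP_B = f(L/D)(ρV²/2) = 2.426e+04 Pa.
ΔP_A/ΔP_B = 1644/2.426e+04 = 0.0678.

ΔP_A/ΔP_B ≈ 0.0678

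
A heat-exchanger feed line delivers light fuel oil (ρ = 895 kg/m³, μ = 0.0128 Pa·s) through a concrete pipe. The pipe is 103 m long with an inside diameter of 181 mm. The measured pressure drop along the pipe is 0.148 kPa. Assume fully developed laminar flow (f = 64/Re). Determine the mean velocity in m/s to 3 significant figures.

For laminar flow, f = 64/Re with Re = ρVD/μ, so Darcy-Weisbach reduces to ΔP = 32μLV/D². Solving for V: V = ΔP·D²/(32μL) = 148·(0.181)²/(32·0.0128·103) = 0.1149 m/s.
Check: Re = ρVD/μ = 895·0.1149·0.181/0.0128 = 1454 < 2300, so the laminar assumption holds.

V ≈ 0.115 m/s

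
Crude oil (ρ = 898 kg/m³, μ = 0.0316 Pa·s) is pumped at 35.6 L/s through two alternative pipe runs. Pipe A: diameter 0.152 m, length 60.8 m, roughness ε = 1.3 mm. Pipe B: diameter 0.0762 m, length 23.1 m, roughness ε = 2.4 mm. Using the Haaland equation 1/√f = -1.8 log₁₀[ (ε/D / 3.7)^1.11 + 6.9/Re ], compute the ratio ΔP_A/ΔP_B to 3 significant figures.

ΔP_A/ΔP_B ≈ 0.0586

Pipe A: V = Q/A = 0.0356/0.01815 = 1.962 m/s; Re = 8474; ε/D = 0.00855; Haaland → f = 0.04237; ΔP_A = f(L/D)(ρV²/2) = 2.929e+04 Pa.
Pipe B: V = Q/A = 0.0356/0.00456 = 7.806 m/s; Re = 1.69e+04; ε/D = 0.0315; Haaland → f = 0.06022; ΔP_B = f(L/D)(ρV²/2) = 4.995e+05 Pa.
ΔP_A/ΔP_B = 2.929e+04/4.995e+05 = 0.0586.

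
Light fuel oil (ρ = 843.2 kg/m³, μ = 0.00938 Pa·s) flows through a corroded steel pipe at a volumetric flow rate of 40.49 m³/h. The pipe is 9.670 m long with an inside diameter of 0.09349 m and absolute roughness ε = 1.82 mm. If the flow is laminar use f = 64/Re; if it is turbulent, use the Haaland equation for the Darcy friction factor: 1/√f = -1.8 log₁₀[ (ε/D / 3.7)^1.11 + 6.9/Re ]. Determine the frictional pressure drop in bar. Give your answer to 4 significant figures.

Q = 40.49 m³/h = 40.49/3600 = 0.01125 m³/s.
Cross-sectional area A = πD²/4 = π(0.09349)²/4 = 0.006865 m²; mean velocity V = Q/A = 0.01125/0.006865 = 1.638 m/s.
Reynolds number Re = ρVD/μ = 843.2 · 1.638 · 0.09349 / 0.00938 = 1.377e+04.
Re > 4000 → turbulent. Relative roughness ε/D = 0.00182/0.09349 = 0.0195. Haaland: 1/√f = -1.8 log₁₀[(0.0195/3.7)^1.11 + 6.9/1.377e+04] = -1.8 log₁₀[0.00295 + 0.000501] = 4.431, so f = 0.05094.
Darcy-Weisbach: ΔP = f(L/D)(ρV²/2) = 0.05094·(9.67/0.09349)·(843.2·1.638²/2) = 0.05094·103.4·1132 = 5963 Pa.
ΔP = 5963 Pa = 0.05963 bar.

ΔP ≈ 0.05963 bar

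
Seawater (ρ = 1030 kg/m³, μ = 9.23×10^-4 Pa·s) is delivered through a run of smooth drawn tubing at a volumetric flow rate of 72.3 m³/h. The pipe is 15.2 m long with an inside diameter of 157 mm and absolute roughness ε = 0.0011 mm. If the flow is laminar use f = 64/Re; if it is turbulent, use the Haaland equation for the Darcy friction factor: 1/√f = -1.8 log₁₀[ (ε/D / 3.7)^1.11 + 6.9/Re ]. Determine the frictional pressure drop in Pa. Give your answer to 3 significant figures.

ΔP ≈ 849 Pa

Q = 72.3 m³/h = 72.3/3600 = 0.02008 m³/s.
Cross-sectional area A = πD²/4 = π(0.157)²/4 = 0.01936 m²; mean velocity V = Q/A = 0.02008/0.01936 = 1.037 m/s.
Reynolds number Re = ρVD/μ = 1030 · 1.037 · 0.157 / 0.000923 = 1.818e+05.
Re > 4000 → turbulent. Relative roughness ε/D = 1.1e-06/0.157 = 7.01e-06. Haaland: 1/√f = -1.8 log₁₀[(7.01e-06/3.7)^1.11 + 6.9/1.818e+05] = -1.8 log₁₀[4.44e-07 + 3.8e-05] = 7.948, so f = 0.01583.
Darcy-Weisbach: ΔP = f(L/D)(ρV²/2) = 0.01583·(15.2/0.157)·(1030·1.037²/2) = 0.01583·96.82·554.2 = 849.4 Pa.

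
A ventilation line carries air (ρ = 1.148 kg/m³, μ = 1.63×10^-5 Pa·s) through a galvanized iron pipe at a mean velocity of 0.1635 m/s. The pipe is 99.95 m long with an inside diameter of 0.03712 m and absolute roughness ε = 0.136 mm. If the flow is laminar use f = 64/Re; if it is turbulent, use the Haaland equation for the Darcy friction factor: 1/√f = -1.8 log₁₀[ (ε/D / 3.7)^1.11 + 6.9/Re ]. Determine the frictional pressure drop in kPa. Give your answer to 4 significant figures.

ΔP ≈ 0.006186 kPa

Reynolds number Re = ρVD/μ = 1.148 · 0.1635 · 0.03712 / 1.63e-05 = 427.4.
Re < 2300 → laminar flow, so f = 64/Re = 64/427.4 = 0.1497 (the turbulent correlation is not needed).
Darcy-Weisbach: ΔP = f(L/D)(ρV²/2) = 0.1497·(99.95/0.03712)·(1.148·0.1635²/2) = 0.1497·2693·0.01534 = 6.186 Pa.
ΔP = 6.186 Pa = 0.006186 kPa.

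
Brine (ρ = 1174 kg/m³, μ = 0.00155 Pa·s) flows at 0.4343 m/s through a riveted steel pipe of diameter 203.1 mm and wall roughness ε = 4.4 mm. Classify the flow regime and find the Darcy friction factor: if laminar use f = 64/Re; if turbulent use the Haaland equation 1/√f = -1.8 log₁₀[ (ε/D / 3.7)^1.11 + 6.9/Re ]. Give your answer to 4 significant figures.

f ≈ 0.05081

Re = ρVD/μ = 1174·0.4343·0.2031/0.00155 = 6.681e+04.
Re > 4000 → turbulent. ε/D = 0.0044/0.2031 = 0.0217; Haaland: 1/√f = -1.8 log₁₀[0.00333 + 0.000103] = 4.437, so f = 0.05081.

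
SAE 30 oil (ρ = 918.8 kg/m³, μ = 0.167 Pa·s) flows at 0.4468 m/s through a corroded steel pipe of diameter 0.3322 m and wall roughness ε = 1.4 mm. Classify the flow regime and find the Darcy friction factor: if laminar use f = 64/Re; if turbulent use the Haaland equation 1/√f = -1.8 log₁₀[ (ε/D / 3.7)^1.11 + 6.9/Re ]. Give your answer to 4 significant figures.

f ≈ 0.07837

Re = ρVD/μ = 918.8·0.4468·0.3322/0.167 = 816.6.
Re < 2300 → laminar, so f = 64/Re = 0.07837 (roughness is irrelevant in laminar flow).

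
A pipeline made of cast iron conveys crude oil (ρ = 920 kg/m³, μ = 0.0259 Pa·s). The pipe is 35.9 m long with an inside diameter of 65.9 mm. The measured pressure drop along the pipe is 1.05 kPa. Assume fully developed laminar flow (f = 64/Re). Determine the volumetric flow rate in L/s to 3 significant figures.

For laminar flow, f = 64/Re with Re = ρVD/μ, so Darcy-Weisbach reduces to ΔP = 32μLV/D². Solving for V: V = ΔP·D²/(32μL) = 1050·(0.0659)²/(32·0.0259·35.9) = 0.1533 m/s.
Check: Re = ρVD/μ = 920·0.1533·0.0659/0.0259 = 358.7 < 2300, so the laminar assumption holds.
Q = V·A = 0.1533·(π/4·0.0659²) = 0.0005227 m³/s = 0.523 L/s.

Q ≈ 0.523 L/s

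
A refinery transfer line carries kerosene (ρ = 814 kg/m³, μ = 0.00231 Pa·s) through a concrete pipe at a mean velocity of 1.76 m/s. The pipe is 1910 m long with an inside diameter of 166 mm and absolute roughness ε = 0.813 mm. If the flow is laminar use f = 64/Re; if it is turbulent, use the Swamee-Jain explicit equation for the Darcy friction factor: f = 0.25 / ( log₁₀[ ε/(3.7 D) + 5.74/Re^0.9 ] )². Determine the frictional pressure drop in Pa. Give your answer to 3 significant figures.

Reynolds number Re = ρVD/μ = 814 · 1.76 · 0.166 / 0.00231 = 1.03e+05.
Re > 4000 → turbulent. Relative roughness ε/D = 0.000813/0.166 = 0.0049. Swamee-Jain: f = 0.25/(log₁₀[0.0049/3.7 + 5.74/1.03e+05^0.9])² = 0.25/(log₁₀[0.00132 + 0.000177])² = 0.25/(-2.824)² = 0.03135.
Darcy-Weisbach: ΔP = f(L/D)(ρV²/2) = 0.03135·(1910/0.166)·(814·1.76²/2) = 0.03135·1.151e+04·1261 = 4.548e+05 Pa.

ΔP ≈ 455000 Pa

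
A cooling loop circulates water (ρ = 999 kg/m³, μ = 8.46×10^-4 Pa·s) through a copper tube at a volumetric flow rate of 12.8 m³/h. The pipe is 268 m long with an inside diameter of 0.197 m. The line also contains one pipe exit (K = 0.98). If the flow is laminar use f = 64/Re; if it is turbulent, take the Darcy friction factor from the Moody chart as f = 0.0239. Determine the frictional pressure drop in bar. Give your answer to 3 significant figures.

Q = 12.8 m³/h = 12.8/3600 = 0.003556 m³/s.
Cross-sectional area A = πD²/4 = π(0.197)²/4 = 0.03048 m²; mean velocity V = Q/A = 0.003556/0.03048 = 0.1167 m/s.
Reynolds number Re = ρVD/μ = 999 · 0.1167 · 0.197 / 0.000846 = 2.714e+04.
Re > 4000 → turbulent; use the Moody-chart value f = 0.0239.
Total minor-loss coefficient ΣK = 1·0.98 = 0.98.
ΔP = [f·L/D + ΣK]·(ρV²/2) = [0.0239·268/0.197 + 0.98]·(999·0.1167²/2) = [32.51 + 0.98]·6.797 = 227.7 Pa.
ΔP = 227.7 Pa = 0.00228 bar.

ΔP ≈ 0.00228 bar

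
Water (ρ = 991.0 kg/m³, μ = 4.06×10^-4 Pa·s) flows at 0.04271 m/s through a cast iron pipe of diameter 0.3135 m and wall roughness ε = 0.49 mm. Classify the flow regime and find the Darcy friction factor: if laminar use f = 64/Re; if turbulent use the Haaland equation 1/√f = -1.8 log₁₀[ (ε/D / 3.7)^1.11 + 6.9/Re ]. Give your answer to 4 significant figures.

Re = ρVD/μ = 991·0.04271·0.3135/0.000406 = 3.268e+04.
Re > 4000 → turbulent. ε/D = 0.00049/0.3135 = 0.00156; Haaland: 1/√f = -1.8 log₁₀[0.00018 + 0.000211] = 6.134, so f = 0.02657.

f ≈ 0.02657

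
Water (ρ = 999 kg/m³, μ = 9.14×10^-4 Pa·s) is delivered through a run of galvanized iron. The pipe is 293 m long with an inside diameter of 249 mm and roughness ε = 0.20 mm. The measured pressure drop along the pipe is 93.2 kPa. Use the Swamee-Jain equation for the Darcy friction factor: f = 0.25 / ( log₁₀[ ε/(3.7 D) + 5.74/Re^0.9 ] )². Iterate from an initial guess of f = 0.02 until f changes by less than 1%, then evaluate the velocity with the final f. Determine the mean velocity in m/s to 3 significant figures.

Rearranging Darcy-Weisbach: V = √(2·ΔP·D/(f·L·ρ)). With ε/D = 0.0002/0.249 = 0.000803, iterate starting from f = 0.02:
  f = 0.02 → V = √(2·9.32e+04·0.249/(0.02·293·999)) = 2.816 m/s; Re = ρVD/μ = 7.663e+05; f → 0.0192
  f = 0.0192 → V = 2.874 m/s; Re = 7.822e+05; f → 0.01919
Converged (Δf/f < 1%). With the final f = 0.01919: V = √(2·9.32e+04·0.249/(0.01919·293·999)) = 2.875 m/s.

V ≈ 2.87 m/s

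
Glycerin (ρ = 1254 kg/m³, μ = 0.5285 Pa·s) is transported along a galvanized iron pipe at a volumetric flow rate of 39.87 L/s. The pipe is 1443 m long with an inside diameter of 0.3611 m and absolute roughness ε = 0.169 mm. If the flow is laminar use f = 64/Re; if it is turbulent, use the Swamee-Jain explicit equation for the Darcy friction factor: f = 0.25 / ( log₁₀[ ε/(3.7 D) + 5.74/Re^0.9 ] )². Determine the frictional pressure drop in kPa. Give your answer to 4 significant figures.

ΔP ≈ 72.86 kPa

Q = 39.87 L/s = 39.87/1000 = 0.03987 m³/s.
Cross-sectional area A = πD²/4 = π(0.3611)²/4 = 0.1024 m²; mean velocity V = Q/A = 0.03987/0.1024 = 0.3893 m/s.
Reynolds number Re = ρVD/μ = 1254 · 0.3893 · 0.3611 / 0.528 = 333.6.
Re < 2300 → laminar flow, so f = 64/Re = 64/333.6 = 0.1919 (the turbulent correlation is not needed).
Darcy-Weisbach: ΔP = f(L/D)(ρV²/2) = 0.1919·(1443/0.3611)·(1254·0.3893²/2) = 0.1919·3996·95.03 = 7.286e+04 Pa.
ΔP = 7.286e+04 Pa = 72.86 kPa.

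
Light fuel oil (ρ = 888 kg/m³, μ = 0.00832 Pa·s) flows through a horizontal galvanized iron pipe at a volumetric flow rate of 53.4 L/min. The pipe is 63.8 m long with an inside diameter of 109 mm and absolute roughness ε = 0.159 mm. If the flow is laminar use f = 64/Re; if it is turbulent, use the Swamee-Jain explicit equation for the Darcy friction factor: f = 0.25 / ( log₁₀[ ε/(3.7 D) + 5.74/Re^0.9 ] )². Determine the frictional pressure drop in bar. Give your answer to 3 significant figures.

Q = 53.4 L/min = 53.4/60000 = 0.00089 m³/s.
Cross-sectional area A = πD²/4 = π(0.109)²/4 = 0.009331 m²; mean velocity V = Q/A = 0.00089/0.009331 = 0.09538 m/s.
Reynolds number Re = ρVD/μ = 888 · 0.09538 · 0.109 / 0.00832 = 1110.
Re < 2300 → laminar flow, so f = 64/Re = 64/1110 = 0.05768 (the turbulent correlation is not needed).
Darcy-Weisbach: ΔP = f(L/D)(ρV²/2) = 0.05768·(63.8/0.109)·(888·0.09538²/2) = 0.05768·585.3·4.039 = 136.4 Pa.
ΔP = 136.4 Pa = 0.00136 bar.

ΔP ≈ 0.00136 bar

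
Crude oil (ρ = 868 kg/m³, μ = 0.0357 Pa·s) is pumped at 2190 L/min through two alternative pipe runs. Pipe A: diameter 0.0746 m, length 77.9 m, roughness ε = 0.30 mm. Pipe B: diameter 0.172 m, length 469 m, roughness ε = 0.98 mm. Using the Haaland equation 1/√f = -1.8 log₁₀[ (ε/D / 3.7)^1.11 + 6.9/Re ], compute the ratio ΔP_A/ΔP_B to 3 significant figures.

Pipe A: V = Q/A = 0.0365/0.004371 = 8.351 m/s; Re = 1.515e+04; ε/D = 0.00402; Haaland → f = 0.03398; ΔP_A = f(L/D)(ρV²/2) = 1.074e+06 Pa.
Pipe B: V = Q/A = 0.0365/0.02324 = 1.571 m/s; Re = 6569; ε/D = 0.0057; Haaland → f = 0.04101; ΔP_B = f(L/D)(ρV²/2) = 1.198e+05 Pa.
ΔP_A/ΔP_B = 1.074e+06/1.198e+05 = 8.97.

ΔP_A/ΔP_B ≈ 8.97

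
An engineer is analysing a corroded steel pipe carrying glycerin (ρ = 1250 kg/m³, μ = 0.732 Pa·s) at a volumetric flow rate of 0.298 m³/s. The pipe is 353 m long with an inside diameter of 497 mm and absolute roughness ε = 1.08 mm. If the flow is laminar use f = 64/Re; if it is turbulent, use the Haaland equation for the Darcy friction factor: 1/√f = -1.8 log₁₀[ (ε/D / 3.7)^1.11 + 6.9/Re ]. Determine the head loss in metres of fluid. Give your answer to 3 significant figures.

Cross-sectional area A = πD²/4 = π(0.497)²/4 = 0.194 m²; mean velocity V = Q/A = 0.298/0.194 = 1.536 m/s.
Reynolds number Re = ρVD/μ = 1250 · 1.536 · 0.497 / 0.732 = 1304.
Re < 2300 → laminar flow, so f = 64/Re = 64/1304 = 0.04909 (the turbulent correlation is not needed).
Darcy-Weisbach: ΔP = f(L/D)(ρV²/2) = 0.04909·(353/0.497)·(1250·1.536²/2) = 0.04909·710.3·1475 = 5.142e+04 Pa.
Head loss h_f = ΔP/(ρg) = 5.142e+04/(1250·9.81) = 4.19 m.

h_f ≈ 4.19 m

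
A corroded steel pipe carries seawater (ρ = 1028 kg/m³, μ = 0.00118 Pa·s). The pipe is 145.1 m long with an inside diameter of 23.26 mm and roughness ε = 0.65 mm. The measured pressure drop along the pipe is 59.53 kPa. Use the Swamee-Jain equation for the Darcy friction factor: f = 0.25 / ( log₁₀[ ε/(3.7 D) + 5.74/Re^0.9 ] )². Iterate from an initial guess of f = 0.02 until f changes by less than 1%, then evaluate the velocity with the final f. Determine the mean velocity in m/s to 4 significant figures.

V ≈ 0.5596 m/s

Rearranging Darcy-Weisbach: V = √(2·ΔP·D/(f·L·ρ)). With ε/D = 0.00065/0.02326 = 0.0279, iterate starting from f = 0.02:
  f = 0.02 → V = √(2·5.953e+04·0.02326/(0.02·145.1·1028)) = 0.9635 m/s; Re = ρVD/μ = 1.952e+04; f → 0.05786
  f = 0.05786 → V = 0.5665 m/s; Re = 1.148e+04; f → 0.05924
  f = 0.05924 → V = 0.5598 m/s; Re = 1.134e+04; f → 0.05928
Converged (Δf/f < 1%). With the final f = 0.05928: V = √(2·5.953e+04·0.02326/(0.05928·145.1·1028)) = 0.5596 m/s.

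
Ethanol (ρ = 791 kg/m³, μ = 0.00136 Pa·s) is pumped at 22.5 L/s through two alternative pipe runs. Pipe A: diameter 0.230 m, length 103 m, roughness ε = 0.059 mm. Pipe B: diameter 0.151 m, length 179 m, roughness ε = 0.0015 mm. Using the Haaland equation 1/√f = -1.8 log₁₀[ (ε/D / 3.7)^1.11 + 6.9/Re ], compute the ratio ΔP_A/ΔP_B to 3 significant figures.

Pipe A: V = Q/A = 0.0225/0.04155 = 0.5415 m/s; Re = 7.244e+04; ε/D = 0.000257; Haaland → f = 0.02006; ΔP_A = f(L/D)(ρV²/2) = 1042 Pa.
Pipe B: V = Q/A = 0.0225/0.01791 = 1.256 m/s; Re = 1.103e+05; ε/D = 9.93e-06; Haaland → f = 0.0175; ΔP_B = f(L/D)(ρV²/2) = 1.295e+04 Pa.
ΔP_A/ΔP_B = 1042/1.295e+04 = 0.0804.

ΔP_A/ΔP_B ≈ 0.0804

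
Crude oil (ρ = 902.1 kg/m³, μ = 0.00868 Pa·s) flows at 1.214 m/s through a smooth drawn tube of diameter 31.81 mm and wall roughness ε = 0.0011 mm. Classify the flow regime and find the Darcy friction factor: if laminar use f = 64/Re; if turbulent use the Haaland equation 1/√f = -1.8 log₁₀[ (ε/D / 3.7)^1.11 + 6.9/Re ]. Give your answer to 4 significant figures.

f ≈ 0.04040

Re = ρVD/μ = 902.1·1.214·0.03181/0.00868 = 4013.
Re > 4000 → turbulent. ε/D = 1.1e-06/0.03181 = 3.46e-05; Haaland: 1/√f = -1.8 log₁₀[2.61e-06 + 0.00172] = 4.975, so f = 0.0404.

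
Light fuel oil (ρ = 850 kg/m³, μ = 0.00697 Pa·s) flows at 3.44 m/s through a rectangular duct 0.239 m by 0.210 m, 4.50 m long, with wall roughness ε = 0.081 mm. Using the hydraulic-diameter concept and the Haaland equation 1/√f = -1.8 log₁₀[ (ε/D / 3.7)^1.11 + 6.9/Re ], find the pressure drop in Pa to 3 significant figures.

ΔP ≈ 1990 Pa

Hydraulic diameter D_h = 4A/P = 4·(0.239·0.21)/(2·(0.239+0.21)) = 0.2008/0.898 = 0.2236 m.
Re = ρVD_h/μ = 850·3.44·0.2236/0.00697 = 9.379e+04.
ε/D_h = 8.1e-05/0.2236 = 0.000362; Haaland gives 1/√f = -1.8 log₁₀[3.55e-05+7.36e-05] = 7.132, so f = 0.01966.
ΔP = f(L/D_h)(ρV²/2) = 0.01966·4.5/0.2236·5029 = 1990 Pa.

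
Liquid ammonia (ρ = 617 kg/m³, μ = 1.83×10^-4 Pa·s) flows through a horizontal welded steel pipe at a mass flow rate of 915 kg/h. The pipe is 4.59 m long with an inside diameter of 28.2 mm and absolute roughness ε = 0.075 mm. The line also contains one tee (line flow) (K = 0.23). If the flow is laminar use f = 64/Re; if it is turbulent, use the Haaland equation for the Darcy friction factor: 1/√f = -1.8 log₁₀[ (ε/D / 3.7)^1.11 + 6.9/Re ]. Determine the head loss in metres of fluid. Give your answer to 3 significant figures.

h_f ≈ 0.104 m

ṁ = 915 kg/h = 915/3600 = 0.2542 kg/s.
A = πD²/4 = π(0.0282)²/4 = 0.0006246 m²; mean velocity V = ṁ/(ρA) = 0.2542/(617 · 0.0006246) = 0.6595 m/s.
Reynolds number Re = ρVD/μ = 617 · 0.6595 · 0.0282 / 0.000183 = 6.271e+04.
Re > 4000 → turbulent. Relative roughness ε/D = 7.5e-05/0.0282 = 0.00266. Haaland: 1/√f = -1.8 log₁₀[(0.00266/3.7)^1.11 + 6.9/6.271e+04] = -1.8 log₁₀[0.000324 + 0.00011] = 6.052, so f = 0.0273.
Total minor-loss coefficient ΣK = 1·0.23 = 0.23.
ΔP = [f·L/D + ΣK]·(ρV²/2) = [0.0273·4.59/0.0282 + 0.23]·(617·0.6595²/2) = [4.444 + 0.23]·134.2 = 627.2 Pa.
Head loss h_f = ΔP/(ρg) = 627.2/(617·9.81) = 0.104 m.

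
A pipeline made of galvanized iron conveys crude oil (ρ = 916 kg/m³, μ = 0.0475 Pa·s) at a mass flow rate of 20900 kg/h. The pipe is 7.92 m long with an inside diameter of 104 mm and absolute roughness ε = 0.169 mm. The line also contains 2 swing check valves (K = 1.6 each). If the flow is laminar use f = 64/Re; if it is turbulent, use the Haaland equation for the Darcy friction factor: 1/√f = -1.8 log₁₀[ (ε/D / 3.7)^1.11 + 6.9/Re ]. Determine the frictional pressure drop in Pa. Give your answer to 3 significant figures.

ΔP ≈ 1650 Pa

ṁ = 20900 kg/h = 20900/3600 = 5.806 kg/s.
A = πD²/4 = π(0.104)²/4 = 0.008495 m²; mean velocity V = ṁ/(ρA) = 5.806/(916 · 0.008495) = 0.7461 m/s.
Reynolds number Re = ρVD/μ = 916 · 0.7461 · 0.104 / 0.0475 = 1496.
Re < 2300 → laminar flow, so f = 64/Re = 64/1496 = 0.04277 (the turbulent correlation is not needed).
Total minor-loss coefficient ΣK = 2·1.6 = 3.2.
ΔP = [f·L/D + ΣK]·(ρV²/2) = [0.04277·7.92/0.104 + 3.2]·(916·0.7461²/2) = [3.257 + 3.2]·254.9 = 1646 Pa.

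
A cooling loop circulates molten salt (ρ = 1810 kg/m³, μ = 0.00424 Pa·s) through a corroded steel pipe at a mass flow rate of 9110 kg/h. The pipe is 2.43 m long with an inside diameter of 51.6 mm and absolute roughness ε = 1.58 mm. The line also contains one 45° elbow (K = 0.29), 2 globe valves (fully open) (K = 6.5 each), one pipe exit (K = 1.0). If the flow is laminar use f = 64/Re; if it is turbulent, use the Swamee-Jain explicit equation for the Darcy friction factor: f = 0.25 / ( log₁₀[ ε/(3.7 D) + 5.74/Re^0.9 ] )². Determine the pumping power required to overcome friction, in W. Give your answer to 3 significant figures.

ṁ = 9110 kg/h = 9110/3600 = 2.531 kg/s.
A = πD²/4 = π(0.0516)²/4 = 0.002091 m²; mean velocity V = ṁ/(ρA) = 2.531/(1810 · 0.002091) = 0.6686 m/s.
Reynolds number Re = ρVD/μ = 1810 · 0.6686 · 0.0516 / 0.00424 = 1.473e+04.
Re > 4000 → turbulent. Relative roughness ε/D = 0.00158/0.0516 = 0.0306. Swamee-Jain: f = 0.25/(log₁₀[0.0306/3.7 + 5.74/1.473e+04^0.9])² = 0.25/(log₁₀[0.00828 + 0.00102])² = 0.25/(-2.032)² = 0.06056.
Total minor-loss coefficient ΣK = 1·0.29 + 2·6.5 + 1·1 = 14.3.
ΔP = [f·L/D + ΣK]·(ρV²/2) = [0.06056·2.43/0.0516 + 14.3]·(1810·0.6686²/2) = [2.852 + 14.3]·404.5 = 6934 Pa.
Q = ṁ/ρ = 2.531/1810 = 0.001398 m³/s.
Pumping power P = QΔP = 0.001398·6934 = 9.695 W = 9.69 W.

P ≈ 9.69 W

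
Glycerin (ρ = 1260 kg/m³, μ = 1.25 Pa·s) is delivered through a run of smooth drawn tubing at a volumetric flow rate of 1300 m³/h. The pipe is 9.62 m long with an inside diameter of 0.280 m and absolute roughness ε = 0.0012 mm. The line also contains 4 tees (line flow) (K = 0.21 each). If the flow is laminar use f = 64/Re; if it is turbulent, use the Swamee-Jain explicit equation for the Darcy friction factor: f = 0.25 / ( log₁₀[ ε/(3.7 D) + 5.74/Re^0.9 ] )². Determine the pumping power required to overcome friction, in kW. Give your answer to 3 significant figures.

Q = 1300 m³/h = 1300/3600 = 0.3611 m³/s.
Cross-sectional area A = πD²/4 = π(0.28)²/4 = 0.06158 m²; mean velocity V = Q/A = 0.3611/0.06158 = 5.865 m/s.
Reynolds number Re = ρVD/μ = 1260 · 5.865 · 0.28 / 1.25 = 1655.
Re < 2300 → laminar flow, so f = 64/Re = 64/1655 = 0.03867 (the turbulent correlation is not needed).
Total minor-loss coefficient ΣK = 4·0.21 = 0.84.
ΔP = [f·L/D + ΣK]·(ρV²/2) = [0.03867·9.62/0.28 + 0.84]·(1260·5.865²/2) = [1.328 + 0.84]·2.167e+04 = 4.698e+04 Pa.
Pumping power P = QΔP = 0.3611·4.698e+04 = 16970 W = 17.0 kW.

P ≈ 17.0 kW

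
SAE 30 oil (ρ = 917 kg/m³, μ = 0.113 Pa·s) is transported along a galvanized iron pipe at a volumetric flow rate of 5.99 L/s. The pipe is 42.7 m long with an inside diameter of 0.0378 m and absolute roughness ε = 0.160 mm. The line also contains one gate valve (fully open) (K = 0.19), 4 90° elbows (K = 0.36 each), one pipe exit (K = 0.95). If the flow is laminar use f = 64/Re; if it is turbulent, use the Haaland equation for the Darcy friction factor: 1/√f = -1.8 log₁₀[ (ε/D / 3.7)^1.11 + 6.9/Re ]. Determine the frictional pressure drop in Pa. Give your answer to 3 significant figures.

ΔP ≈ 611000 Pa

Q = 5.99 L/s = 5.99/1000 = 0.00599 m³/s.
Cross-sectional area A = πD²/4 = π(0.0378)²/4 = 0.001122 m²; mean velocity V = Q/A = 0.00599/0.001122 = 5.338 m/s.
Reynolds number Re = ρVD/μ = 917 · 5.338 · 0.0378 / 0.113 = 1637.
Re < 2300 → laminar flow, so f = 64/Re = 64/1637 = 0.03909 (the turbulent correlation is not needed).
Total minor-loss coefficient ΣK = 1·0.19 + 4·0.36 + 1·0.95 = 2.58.
ΔP = [f·L/D + ΣK]·(ρV²/2) = [0.03909·42.7/0.0378 + 2.58]·(917·5.338²/2) = [44.16 + 2.58]·1.306e+04 = 6.105e+05 Pa.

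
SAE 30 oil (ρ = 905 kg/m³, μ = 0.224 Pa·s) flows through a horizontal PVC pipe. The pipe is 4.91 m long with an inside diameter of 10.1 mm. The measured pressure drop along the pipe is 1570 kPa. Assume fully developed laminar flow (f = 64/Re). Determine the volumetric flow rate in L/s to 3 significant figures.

Q ≈ 0.365 L/s

For laminar flow, f = 64/Re with Re = ρVD/μ, so Darcy-Weisbach reduces to ΔP = 32μLV/D². Solving for V: V = ΔP·D²/(32μL) = 1.57e+06·(0.0101)²/(32·0.224·4.91) = 4.551 m/s.
Check: Re = ρVD/μ = 905·4.551·0.0101/0.224 = 185.7 < 2300, so the laminar assumption holds.
Q = V·A = 4.551·(π/4·0.0101²) = 0.0003646 m³/s = 0.365 L/s.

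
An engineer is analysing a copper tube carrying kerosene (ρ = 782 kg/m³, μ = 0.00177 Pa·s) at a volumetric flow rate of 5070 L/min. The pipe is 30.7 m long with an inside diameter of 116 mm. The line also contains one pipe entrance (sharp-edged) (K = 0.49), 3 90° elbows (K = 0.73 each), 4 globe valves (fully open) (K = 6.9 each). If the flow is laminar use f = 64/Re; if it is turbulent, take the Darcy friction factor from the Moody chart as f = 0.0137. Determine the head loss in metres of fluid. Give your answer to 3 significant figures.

h_f ≈ 110 m

Q = 5070 L/min = 5070/60000 = 0.0845 m³/s.
Cross-sectional area A = πD²/4 = π(0.116)²/4 = 0.01057 m²; mean velocity V = Q/A = 0.0845/0.01057 = 7.996 m/s.
Reynolds number Re = ρVD/μ = 782 · 7.996 · 0.116 / 0.00177 = 4.098e+05.
Re > 4000 → turbulent; use the Moody-chart value f = 0.0137.
Total minor-loss coefficient ΣK = 1·0.49 + 3·0.73 + 4·6.9 = 30.3.
ΔP = [f·L/D + ΣK]·(ρV²/2) = [0.0137·30.7/0.116 + 30.3]·(782·7.996²/2) = [3.626 + 30.3]·2.5e+04 = 8.475e+05 Pa.
Head loss h_f = ΔP/(ρg) = 8.475e+05/(782·9.81) = 110 m.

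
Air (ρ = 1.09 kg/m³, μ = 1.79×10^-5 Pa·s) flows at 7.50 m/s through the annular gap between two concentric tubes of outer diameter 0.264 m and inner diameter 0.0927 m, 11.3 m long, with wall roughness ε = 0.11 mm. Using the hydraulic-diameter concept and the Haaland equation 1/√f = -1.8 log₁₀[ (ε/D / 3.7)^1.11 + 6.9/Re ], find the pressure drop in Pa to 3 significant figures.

ΔP ≈ 43.0 Pa

Hydraulic diameter D_h = 4A/P = D_o - D_i = 0.264 - 0.0927 = 0.1713 m.
Re = ρVD_h/μ = 1.09·7.5·0.1713/1.79e-05 = 7.823e+04.
ε/D_h = 0.00011/0.1713 = 0.000642; Haaland gives 1/√f = -1.8 log₁₀[6.7e-05+8.82e-05] = 6.857, so f = 0.02127.
ΔP = f(L/D_h)(ρV²/2) = 0.02127·11.3/0.1713·30.66 = 43.01 Pa.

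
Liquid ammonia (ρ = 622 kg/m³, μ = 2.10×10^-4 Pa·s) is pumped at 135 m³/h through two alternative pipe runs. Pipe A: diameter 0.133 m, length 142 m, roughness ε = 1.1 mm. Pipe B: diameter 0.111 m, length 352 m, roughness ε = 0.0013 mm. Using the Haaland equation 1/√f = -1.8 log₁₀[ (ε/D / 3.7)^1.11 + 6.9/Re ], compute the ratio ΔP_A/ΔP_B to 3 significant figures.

Pipe A: V = Q/A = 0.0375/0.01389 = 2.699 m/s; Re = 1.063e+06; ε/D = 0.00827; Haaland → f = 0.03571; ΔP_A = f(L/D)(ρV²/2) = 8.64e+04 Pa.
Pipe B: V = Q/A = 0.0375/0.009677 = 3.875 m/s; Re = 1.274e+06; ε/D = 1.17e-05; Haaland → f = 0.01138; ΔP_B = f(L/D)(ρV²/2) = 1.686e+05 Pa.
ΔP_A/ΔP_B = 8.64e+04/1.686e+05 = 0.513.

ΔP_A/ΔP_B ≈ 0.513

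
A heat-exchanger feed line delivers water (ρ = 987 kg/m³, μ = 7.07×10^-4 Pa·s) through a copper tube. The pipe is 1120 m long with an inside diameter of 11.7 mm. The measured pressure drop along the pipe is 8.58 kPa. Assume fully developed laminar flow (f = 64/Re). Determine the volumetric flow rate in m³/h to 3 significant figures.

Q ≈ 0.0179 m³/h

For laminar flow, f = 64/Re with Re = ρVD/μ, so Darcy-Weisbach reduces to ΔP = 32μLV/D². Solving for V: V = ΔP·D²/(32μL) = 8580·(0.0117)²/(32·0.000707·1120) = 0.04635 m/s.
Check: Re = ρVD/μ = 987·0.04635·0.0117/0.000707 = 757.1 < 2300, so the laminar assumption holds.
Q = V·A = 0.04635·(π/4·0.0117²) = 4.983e-06 m³/s = 0.0179 m³/h.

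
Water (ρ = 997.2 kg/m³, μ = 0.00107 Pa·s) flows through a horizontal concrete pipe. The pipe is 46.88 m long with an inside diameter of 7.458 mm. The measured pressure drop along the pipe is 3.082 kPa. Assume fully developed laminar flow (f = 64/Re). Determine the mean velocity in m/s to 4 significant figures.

V ≈ 0.1068 m/s

For laminar flow, f = 64/Re with Re = ρVD/μ, so Darcy-Weisbach reduces to ΔP = 32μLV/D². Solving for V: V = ΔP·D²/(32μL) = 3082·(0.007458)²/(32·0.00107·46.88) = 0.1068 m/s.
Check: Re = ρVD/μ = 997.2·0.1068·0.007458/0.00107 = 742.3 < 2300, so the laminar assumption holds.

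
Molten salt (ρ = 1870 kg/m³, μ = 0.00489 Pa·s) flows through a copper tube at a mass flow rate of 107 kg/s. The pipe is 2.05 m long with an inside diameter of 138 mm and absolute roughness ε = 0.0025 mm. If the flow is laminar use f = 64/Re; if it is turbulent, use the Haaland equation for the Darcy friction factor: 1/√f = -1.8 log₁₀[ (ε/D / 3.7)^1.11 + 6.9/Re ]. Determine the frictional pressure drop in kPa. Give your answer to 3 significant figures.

A = πD²/4 = π(0.138)²/4 = 0.01496 m²; mean velocity V = ṁ/(ρA) = 107/(1870 · 0.01496) = 3.826 m/s.
Reynolds number Re = ρVD/μ = 1870 · 3.826 · 0.138 / 0.00489 = 2.019e+05.
Re > 4000 → turbulent. Relative roughness ε/D = 2.5e-06/0.138 = 1.81e-05. Haaland: 1/√f = -1.8 log₁₀[(1.81e-05/3.7)^1.11 + 6.9/2.019e+05] = -1.8 log₁₀[1.28e-06 + 3.42e-05] = 8.011, so f = 0.01558.
Darcy-Weisbach: ΔP = f(L/D)(ρV²/2) = 0.01558·(2.05/0.138)·(1870·3.826²/2) = 0.01558·14.86·1.368e+04 = 3168 Pa.
ΔP = 3168 Pa = 3.17 kPa.

ΔP ≈ 3.17 kPa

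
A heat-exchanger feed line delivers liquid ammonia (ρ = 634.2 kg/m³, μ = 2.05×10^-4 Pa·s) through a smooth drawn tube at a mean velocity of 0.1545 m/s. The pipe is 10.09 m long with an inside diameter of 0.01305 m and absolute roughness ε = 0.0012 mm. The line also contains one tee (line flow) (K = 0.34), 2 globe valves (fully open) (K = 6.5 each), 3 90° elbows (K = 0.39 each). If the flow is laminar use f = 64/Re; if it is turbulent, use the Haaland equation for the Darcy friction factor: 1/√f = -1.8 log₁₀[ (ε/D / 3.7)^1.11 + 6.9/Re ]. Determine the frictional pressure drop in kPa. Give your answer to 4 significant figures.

ΔP ≈ 0.3170 kPa

Reynolds number Re = ρVD/μ = 634.2 · 0.1545 · 0.01305 / 0.000205 = 6238.
Re > 4000 → turbulent. Relative roughness ε/D = 1.2e-06/0.01305 = 9.2e-05. Haaland: 1/√f = -1.8 log₁₀[(9.2e-05/3.7)^1.11 + 6.9/6238] = -1.8 log₁₀[7.74e-06 + 0.00111] = 5.316, so f = 0.03539.
Total minor-loss coefficient ΣK = 1·0.34 + 2·6.5 + 3·0.39 = 14.5.
ΔP = [f·L/D + ΣK]·(ρV²/2) = [0.03539·10.09/0.01305 + 14.5]·(634.2·0.1545²/2) = [27.36 + 14.5]·7.569 = 317 Pa.
ΔP = 317 Pa = 0.3170 kPa.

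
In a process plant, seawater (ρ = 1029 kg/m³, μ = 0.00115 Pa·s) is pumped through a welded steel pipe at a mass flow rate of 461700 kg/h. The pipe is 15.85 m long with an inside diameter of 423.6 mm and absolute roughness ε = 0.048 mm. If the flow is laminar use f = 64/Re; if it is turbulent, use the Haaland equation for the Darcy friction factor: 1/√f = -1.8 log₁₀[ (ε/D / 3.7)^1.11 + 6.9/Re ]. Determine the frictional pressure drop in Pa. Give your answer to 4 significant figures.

ΔP ≈ 227.7 Pa

ṁ = 461700 kg/h = 461700/3600 = 128.2 kg/s.
A = πD²/4 = π(0.4236)²/4 = 0.1409 m²; mean velocity V = ṁ/(ρA) = 128.2/(1029 · 0.1409) = 0.8844 m/s.
Reynolds number Re = ρVD/μ = 1029 · 0.8844 · 0.4236 / 0.00115 = 3.352e+05.
Re > 4000 → turbulent. Relative roughness ε/D = 4.8e-05/0.4236 = 0.000113. Haaland: 1/√f = -1.8 log₁₀[(0.000113/3.7)^1.11 + 6.9/3.352e+05] = -1.8 log₁₀[9.76e-06 + 2.06e-05] = 8.132, so f = 0.01512.
Darcy-Weisbach: ΔP = f(L/D)(ρV²/2) = 0.01512·(15.85/0.4236)·(1029·0.8844²/2) = 0.01512·37.42·402.4 = 227.7 Pa.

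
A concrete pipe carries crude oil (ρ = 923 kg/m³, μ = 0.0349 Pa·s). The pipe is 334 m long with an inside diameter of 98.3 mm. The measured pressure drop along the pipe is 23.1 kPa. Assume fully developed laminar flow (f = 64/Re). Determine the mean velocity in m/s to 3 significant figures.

V ≈ 0.598 m/s

For laminar flow, f = 64/Re with Re = ρVD/μ, so Darcy-Weisbach reduces to ΔP = 32μLV/D². Solving for V: V = ΔP·D²/(32μL) = 2.31e+04·(0.0983)²/(32·0.0349·334) = 0.5984 m/s.
Check: Re = ρVD/μ = 923·0.5984·0.0983/0.0349 = 1556 < 2300, so the laminar assumption holds.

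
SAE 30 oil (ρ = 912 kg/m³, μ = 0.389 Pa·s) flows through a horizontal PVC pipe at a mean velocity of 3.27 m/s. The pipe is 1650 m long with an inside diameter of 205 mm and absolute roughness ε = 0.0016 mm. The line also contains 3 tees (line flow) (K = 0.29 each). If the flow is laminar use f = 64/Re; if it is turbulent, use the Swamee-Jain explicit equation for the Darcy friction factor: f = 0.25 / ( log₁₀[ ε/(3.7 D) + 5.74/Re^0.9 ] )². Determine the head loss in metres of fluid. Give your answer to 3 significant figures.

Reynolds number Re = ρVD/μ = 912 · 3.27 · 0.205 / 0.389 = 1572.
Re < 2300 → laminar flow, so f = 64/Re = 64/1572 = 0.04072 (the turbulent correlation is not needed).
Total minor-loss coefficient ΣK = 3·0.29 = 0.87.
ΔP = [f·L/D + ΣK]·(ρV²/2) = [0.04072·1650/0.205 + 0.87]·(912·3.27²/2) = [327.8 + 0.87]·4876 = 1.602e+06 Pa.
Head loss h_f = ΔP/(ρg) = 1.602e+06/(912·9.81) = 179 m.

h_f ≈ 179 m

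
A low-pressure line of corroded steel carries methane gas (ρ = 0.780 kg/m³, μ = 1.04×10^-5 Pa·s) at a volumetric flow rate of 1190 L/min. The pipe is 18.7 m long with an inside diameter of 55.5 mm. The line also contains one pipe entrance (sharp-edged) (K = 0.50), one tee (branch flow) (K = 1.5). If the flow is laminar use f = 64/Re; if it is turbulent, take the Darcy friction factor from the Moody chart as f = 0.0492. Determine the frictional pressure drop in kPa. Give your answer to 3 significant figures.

ΔP ≈ 0.487 kPa

Q = 1190 L/min = 1190/60000 = 0.01983 m³/s.
Cross-sectional area A = πD²/4 = π(0.0555)²/4 = 0.002419 m²; mean velocity V = Q/A = 0.01983/0.002419 = 8.198 m/s.
Reynolds number Re = ρVD/μ = 0.78 · 8.198 · 0.0555 / 1.04e-05 = 3.413e+04.
Re > 4000 → turbulent; use the Moody-chart value f = 0.0492.
Total minor-loss coefficient ΣK = 1·0.5 + 1·1.5 = 2.
ΔP = [f·L/D + ΣK]·(ρV²/2) = [0.0492·18.7/0.0555 + 2]·(0.78·8.198²/2) = [16.58 + 2]·26.21 = 487 Pa.
ΔP = 487 Pa = 0.487 kPa.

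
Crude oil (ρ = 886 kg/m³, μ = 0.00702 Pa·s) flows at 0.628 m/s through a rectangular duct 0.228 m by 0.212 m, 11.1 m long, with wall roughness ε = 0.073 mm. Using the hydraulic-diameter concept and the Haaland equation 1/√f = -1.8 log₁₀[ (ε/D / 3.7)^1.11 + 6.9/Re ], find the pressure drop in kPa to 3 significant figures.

ΔP ≈ 0.240 kPa

Hydraulic diameter D_h = 4A/P = 4·(0.228·0.212)/(2·(0.228+0.212)) = 0.1933/0.88 = 0.2197 m.
Re = ρVD_h/μ = 886·0.628·0.2197/0.00702 = 1.741e+04.
ε/D_h = 7.3e-05/0.2197 = 0.000332; Haaland gives 1/√f = -1.8 log₁₀[3.22e-05+0.000396] = 6.063, so f = 0.02721.
ΔP = f(L/D_h)(ρV²/2) = 0.02721·11.1/0.2197·174.7 = 240.1 Pa.
ΔP = 0.240 kPa.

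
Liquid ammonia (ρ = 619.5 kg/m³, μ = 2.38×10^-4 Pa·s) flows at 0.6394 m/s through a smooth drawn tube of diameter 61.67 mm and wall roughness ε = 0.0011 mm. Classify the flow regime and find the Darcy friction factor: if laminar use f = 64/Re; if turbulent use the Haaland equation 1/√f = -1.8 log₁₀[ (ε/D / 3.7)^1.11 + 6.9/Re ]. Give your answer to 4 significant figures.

Re = ρVD/μ = 619.5·0.6394·0.06167/0.000238 = 1.026e+05.
Re > 4000 → turbulent. ε/D = 1.1e-06/0.06167 = 1.78e-05; Haaland: 1/√f = -1.8 log₁₀[1.25e-06 + 6.72e-05] = 7.496, so f = 0.0178.

f ≈ 0.01780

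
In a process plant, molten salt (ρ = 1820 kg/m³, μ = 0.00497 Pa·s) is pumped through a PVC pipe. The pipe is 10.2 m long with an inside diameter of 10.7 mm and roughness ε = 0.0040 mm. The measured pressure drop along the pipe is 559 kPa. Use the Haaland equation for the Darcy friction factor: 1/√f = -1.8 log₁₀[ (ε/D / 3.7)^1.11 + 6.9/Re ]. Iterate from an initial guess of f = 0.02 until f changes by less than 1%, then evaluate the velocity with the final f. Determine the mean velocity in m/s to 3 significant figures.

V ≈ 4.92 m/s

Rearranging Darcy-Weisbach: V = √(2·ΔP·D/(f·L·ρ)). With ε/D = 4e-06/0.0107 = 0.000374, iterate starting from f = 0.02:
  f = 0.02 → V = √(2·5.59e+05·0.0107/(0.02·10.2·1820)) = 5.676 m/s; Re = ρVD/μ = 2.224e+04; f → 0.02579
  f = 0.02579 → V = 4.999 m/s; Re = 1.959e+04; f → 0.02654
  f = 0.02654 → V = 4.927 m/s; Re = 1.931e+04; f → 0.02663
Converged (Δf/f < 1%). With the final f = 0.02663: V = √(2·5.59e+05·0.0107/(0.02663·10.2·1820)) = 4.919 m/s.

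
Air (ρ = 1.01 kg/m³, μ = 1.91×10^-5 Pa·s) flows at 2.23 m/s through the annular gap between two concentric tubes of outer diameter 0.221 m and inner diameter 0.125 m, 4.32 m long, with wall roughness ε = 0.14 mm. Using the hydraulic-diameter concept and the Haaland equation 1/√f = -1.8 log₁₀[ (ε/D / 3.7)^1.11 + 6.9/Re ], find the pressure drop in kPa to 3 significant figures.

Hydraulic diameter D_h = 4A/P = D_o - D_i = 0.221 - 0.125 = 0.096 m.
Re = ρVD_h/μ = 1.01·2.23·0.096/1.91e-05 = 1.132e+04.
ε/D_h = 0.00014/0.096 = 0.00146; Haaland gives 1/√f = -1.8 log₁₀[0.000166+0.00061] = 5.598, so f = 0.03191.
ΔP = f(L/D_h)(ρV²/2) = 0.03191·4.32/0.096·2.511 = 3.606 Pa.
ΔP = 0.00361 kPa.

ΔP ≈ 0.00361 kPa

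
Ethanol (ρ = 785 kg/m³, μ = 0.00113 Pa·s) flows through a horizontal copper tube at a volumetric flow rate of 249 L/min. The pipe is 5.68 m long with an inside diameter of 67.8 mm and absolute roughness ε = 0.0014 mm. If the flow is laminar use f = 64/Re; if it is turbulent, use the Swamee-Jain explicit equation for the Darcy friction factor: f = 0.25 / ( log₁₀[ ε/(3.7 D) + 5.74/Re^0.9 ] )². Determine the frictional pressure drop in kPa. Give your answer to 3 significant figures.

Q = 249 L/min = 249/60000 = 0.00415 m³/s.
Cross-sectional area A = πD²/4 = π(0.0678)²/4 = 0.00361 m²; mean velocity V = Q/A = 0.00415/0.00361 = 1.149 m/s.
Reynolds number Re = ρVD/μ = 785 · 1.149 · 0.0678 / 0.00113 = 5.414e+04.
Re > 4000 → turbulent. Relative roughness ε/D = 1.4e-06/0.0678 = 2.06e-05. Swamee-Jain: f = 0.25/(log₁₀[2.06e-05/3.7 + 5.74/5.414e+04^0.9])² = 0.25/(log₁₀[5.58e-06 + 0.000315])² = 0.25/(-3.494)² = 0.02048.
Darcy-Weisbach: ΔP = f(L/D)(ρV²/2) = 0.02048·(5.68/0.0678)·(785·1.149²/2) = 0.02048·83.78·518.6 = 889.9 Pa.
ΔP = 889.9 Pa = 0.890 kPa.

ΔP ≈ 0.890 kPa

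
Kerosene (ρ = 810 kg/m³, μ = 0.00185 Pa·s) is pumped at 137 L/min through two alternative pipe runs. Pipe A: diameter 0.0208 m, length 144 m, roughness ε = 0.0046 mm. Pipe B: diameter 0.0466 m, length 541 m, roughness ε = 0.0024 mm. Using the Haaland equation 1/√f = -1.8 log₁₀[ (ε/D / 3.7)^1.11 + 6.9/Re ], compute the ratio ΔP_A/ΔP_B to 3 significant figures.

ΔP_A/ΔP_B ≈ 12.9

Pipe A: V = Q/A = 0.002283/0.0003398 = 6.72 m/s; Re = 6.12e+04; ε/D = 0.000221; Haaland → f = 0.02055; ΔP_A = f(L/D)(ρV²/2) = 2.602e+06 Pa.
Pipe B: V = Q/A = 0.002283/0.001706 = 1.339 m/s; Re = 2.732e+04; ε/D = 5.15e-05; Haaland → f = 0.02394; ΔP_B = f(L/D)(ρV²/2) = 2.017e+05 Pa.
ΔP_A/ΔP_B = 2.602e+06/2.017e+05 = 12.9.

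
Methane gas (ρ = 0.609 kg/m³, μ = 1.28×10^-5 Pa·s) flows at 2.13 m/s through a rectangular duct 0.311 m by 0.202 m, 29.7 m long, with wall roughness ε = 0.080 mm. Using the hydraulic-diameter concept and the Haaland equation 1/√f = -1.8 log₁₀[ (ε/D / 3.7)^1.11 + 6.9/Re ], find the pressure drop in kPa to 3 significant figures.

ΔP ≈ 0.00420 kPa

Hydraulic diameter D_h = 4A/P = 4·(0.311·0.202)/(2·(0.311+0.202)) = 0.2513/1.026 = 0.2449 m.
Re = ρVD_h/μ = 0.609·2.13·0.2449/1.28e-05 = 2.482e+04.
ε/D_h = 8e-05/0.2449 = 0.000327; Haaland gives 1/√f = -1.8 log₁₀[3.16e-05+0.000278] = 6.317, so f = 0.02506.
ΔP = f(L/D_h)(ρV²/2) = 0.02506·29.7/0.2449·1.381 = 4.199 Pa.
ΔP = 0.00420 kPa.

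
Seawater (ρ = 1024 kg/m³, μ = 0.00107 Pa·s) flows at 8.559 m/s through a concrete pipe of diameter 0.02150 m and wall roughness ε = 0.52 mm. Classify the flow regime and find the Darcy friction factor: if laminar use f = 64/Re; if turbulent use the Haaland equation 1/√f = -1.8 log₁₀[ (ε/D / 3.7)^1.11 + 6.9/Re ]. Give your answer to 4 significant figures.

Re = ρVD/μ = 1024·8.559·0.0215/0.00107 = 1.761e+05.
Re > 4000 → turbulent. ε/D = 0.00052/0.0215 = 0.0242; Haaland: 1/√f = -1.8 log₁₀[0.00376 + 3.92e-05] = 4.357, so f = 0.05268.

f ≈ 0.05268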